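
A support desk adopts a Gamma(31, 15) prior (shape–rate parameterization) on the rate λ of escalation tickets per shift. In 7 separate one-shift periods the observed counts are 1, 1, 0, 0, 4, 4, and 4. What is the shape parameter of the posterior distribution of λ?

45

Total count: 1 + 1 + 0 + 0 + 4 + 4 + 4 = 14.
Total exposure: 7 shifts.
By Gamma–Poisson conjugacy, the posterior is Gamma(α + Σx, β + Σt) = Gamma(31 + 14, 15 + 7) = Gamma(45, 22).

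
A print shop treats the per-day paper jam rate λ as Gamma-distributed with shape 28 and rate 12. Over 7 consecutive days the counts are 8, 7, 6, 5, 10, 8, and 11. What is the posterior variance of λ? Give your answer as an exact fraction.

Total count: 8 + 7 + 6 + 5 + 10 + 8 + 11 = 55.
Total exposure: 7 days.
Posterior: α' = 28 + 55 = 83, β' = 12 + 7 = 19.
Posterior variance = α'/β'² = 83/361.

83/361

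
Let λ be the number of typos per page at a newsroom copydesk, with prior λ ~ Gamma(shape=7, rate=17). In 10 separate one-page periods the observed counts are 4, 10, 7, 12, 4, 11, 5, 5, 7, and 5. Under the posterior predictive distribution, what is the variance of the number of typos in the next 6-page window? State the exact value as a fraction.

1694/81

Total count: 4 + 10 + 7 + 12 + 4 + 11 + 5 + 5 + 7 + 5 = 70.
Total exposure: 10 pages.
Gamma(α, β) with Poisson data over total exposure Σt gives posterior Gamma(α+Σx, β+Σt) = Gamma(77, 27).
The posterior predictive for a window of length T is Negative Binomial with variance T·α'·(β'+T)/β'² = 6·77·33/729 = 1694/81.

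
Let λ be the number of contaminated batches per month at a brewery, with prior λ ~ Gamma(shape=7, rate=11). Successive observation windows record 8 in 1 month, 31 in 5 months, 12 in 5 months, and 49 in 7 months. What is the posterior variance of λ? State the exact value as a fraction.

Total count: 8 + 31 + 12 + 49 = 100.
Total exposure: 1 + 5 + 5 + 7 = 18 months.
Gamma(α, β) with Poisson data over total exposure Σt gives posterior Gamma(α+Σx, β+Σt) = Gamma(107, 29).
Posterior variance = α'/β'² = 107/841.

107/841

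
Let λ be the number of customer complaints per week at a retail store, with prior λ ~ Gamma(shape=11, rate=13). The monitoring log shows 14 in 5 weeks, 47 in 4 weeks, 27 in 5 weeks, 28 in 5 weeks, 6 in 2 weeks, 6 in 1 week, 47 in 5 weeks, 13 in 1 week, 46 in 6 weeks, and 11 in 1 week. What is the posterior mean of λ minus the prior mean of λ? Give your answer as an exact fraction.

175/39

Total count: 14 + 47 + 27 + 28 + 6 + 6 + 47 + 13 + 46 + 11 = 245.
Total exposure: 5 + 4 + 5 + 5 + 2 + 1 + 5 + 1 + 6 + 1 = 35 weeks.
Posterior: α' = 11 + 245 = 256, β' = 13 + 35 = 48.
Posterior mean = 256/48 = 16/3; prior mean = 11/13 = 11/13. Difference = 16/3 − 11/13 = 175/39.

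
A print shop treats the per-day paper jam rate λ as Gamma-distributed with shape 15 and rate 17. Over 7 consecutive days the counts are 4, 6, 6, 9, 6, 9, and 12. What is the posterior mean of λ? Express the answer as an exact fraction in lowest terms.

Total count: 4 + 6 + 6 + 9 + 6 + 9 + 12 = 52.
Total exposure: 7 days.
Gamma(α, β) with Poisson data over total exposure Σt gives posterior Gamma(α+Σx, β+Σt) = Gamma(67, 24).
Posterior mean = α'/β' = 67/24.

67/24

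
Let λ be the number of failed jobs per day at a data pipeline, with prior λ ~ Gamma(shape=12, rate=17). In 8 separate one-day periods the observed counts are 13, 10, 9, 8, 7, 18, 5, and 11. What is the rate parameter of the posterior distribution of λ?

25

Total count: 13 + 10 + 9 + 8 + 7 + 18 + 5 + 11 = 81.
Total exposure: 8 days.
The Gamma prior is conjugate for the Poisson rate, so λ | data ~ Gamma(12+81, 17+8) = Gamma(93, 25).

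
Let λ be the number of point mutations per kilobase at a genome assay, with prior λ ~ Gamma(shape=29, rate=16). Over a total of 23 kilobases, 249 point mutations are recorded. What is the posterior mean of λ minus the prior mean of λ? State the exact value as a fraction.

3317/624

Total count 249 over total exposure 23 kilobases.
The Gamma prior is conjugate for the Poisson rate, so λ | data ~ Gamma(29+249, 16+23) = Gamma(278, 39).
Posterior mean = 278/39 = 278/39; prior mean = 29/16 = 29/16. Difference = 278/39 − 29/16 = 3317/624.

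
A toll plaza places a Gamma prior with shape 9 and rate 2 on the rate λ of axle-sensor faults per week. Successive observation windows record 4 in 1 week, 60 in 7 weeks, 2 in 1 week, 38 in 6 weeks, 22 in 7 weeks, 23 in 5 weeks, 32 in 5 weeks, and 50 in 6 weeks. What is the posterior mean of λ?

6

Total count: 4 + 60 + 2 + 38 + 22 + 23 + 32 + 50 = 231.
Total exposure: 1 + 7 + 1 + 6 + 7 + 5 + 5 + 6 = 38 weeks.
By Gamma–Poisson conjugacy, the posterior is Gamma(α + Σx, β + Σt) = Gamma(9 + 231, 2 + 38) = Gamma(240, 40).
Posterior mean = α'/β' = 240/40 = 6.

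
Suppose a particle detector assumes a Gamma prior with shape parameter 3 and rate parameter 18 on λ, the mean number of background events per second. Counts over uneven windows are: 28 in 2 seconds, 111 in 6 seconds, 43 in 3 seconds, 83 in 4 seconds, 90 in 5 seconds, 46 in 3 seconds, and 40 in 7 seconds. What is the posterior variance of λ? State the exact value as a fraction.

37/192

Total count: 28 + 111 + 43 + 83 + 90 + 46 + 40 = 441.
Total exposure: 2 + 6 + 3 + 4 + 5 + 3 + 7 = 30 seconds.
Posterior: α' = 3 + 441 = 444, β' = 18 + 30 = 48.
Posterior variance = α'/β'² = 444/2304 = 37/192.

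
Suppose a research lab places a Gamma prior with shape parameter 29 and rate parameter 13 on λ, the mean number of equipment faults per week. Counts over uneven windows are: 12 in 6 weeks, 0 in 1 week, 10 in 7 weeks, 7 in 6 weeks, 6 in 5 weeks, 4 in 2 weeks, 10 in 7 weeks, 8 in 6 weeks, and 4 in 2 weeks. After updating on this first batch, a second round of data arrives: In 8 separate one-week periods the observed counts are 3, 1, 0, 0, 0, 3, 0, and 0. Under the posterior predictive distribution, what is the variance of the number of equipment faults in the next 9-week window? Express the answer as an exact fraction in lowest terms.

776/49

Total count: 12 + 0 + 10 + 7 + 6 + 4 + 10 + 8 + 4 = 61.
Total exposure: 6 + 1 + 7 + 6 + 5 + 2 + 7 + 6 + 2 = 42 weeks.
After the first batch: Gamma(29 + 61, 13 + 42) = Gamma(90, 55).
Total count: 3 + 1 + 0 + 0 + 0 + 3 + 0 + 0 = 7.
Total exposure: 8 weeks.
After the second batch: Gamma(90 + 7, 55 + 8) = Gamma(97, 63).
The posterior predictive for a window of length T is Negative Binomial with variance T·α'·(β'+T)/β'² = 9·97·72/3969 = 776/49.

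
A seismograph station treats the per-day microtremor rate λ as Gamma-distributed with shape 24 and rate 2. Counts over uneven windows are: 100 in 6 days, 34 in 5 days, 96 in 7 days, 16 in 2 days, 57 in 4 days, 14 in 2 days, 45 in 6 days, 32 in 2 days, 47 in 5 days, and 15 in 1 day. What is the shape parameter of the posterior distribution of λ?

Total count: 100 + 34 + 96 + 16 + 57 + 14 + 45 + 32 + 47 + 15 = 456.
Total exposure: 6 + 5 + 7 + 2 + 4 + 2 + 6 + 2 + 5 + 1 = 40 days.
By Gamma–Poisson conjugacy, the posterior is Gamma(α + Σx, β + Σt) = Gamma(24 + 456, 2 + 40) = Gamma(480, 42).

480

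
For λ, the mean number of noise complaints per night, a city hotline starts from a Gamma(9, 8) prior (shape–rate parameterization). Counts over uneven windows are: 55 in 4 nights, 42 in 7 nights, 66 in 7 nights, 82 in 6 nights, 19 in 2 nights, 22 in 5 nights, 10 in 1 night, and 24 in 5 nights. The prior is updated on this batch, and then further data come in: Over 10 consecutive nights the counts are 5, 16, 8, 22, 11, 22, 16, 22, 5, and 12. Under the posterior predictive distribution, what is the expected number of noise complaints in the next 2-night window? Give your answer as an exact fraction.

936/55

Total count: 55 + 42 + 66 + 82 + 19 + 22 + 10 + 24 = 320.
Total exposure: 4 + 7 + 7 + 6 + 2 + 5 + 1 + 5 = 37 nights.
After the first batch: Gamma(9 + 320, 8 + 37) = Gamma(329, 45).
Total count: 5 + 16 + 8 + 22 + 11 + 22 + 16 + 22 + 5 + 12 = 139.
Total exposure: 10 nights.
After the second batch: Gamma(329 + 139, 45 + 10) = Gamma(468, 55).
Predictive mean over a 2-night window = T·E[λ|data] = 2·468/55 = 936/55.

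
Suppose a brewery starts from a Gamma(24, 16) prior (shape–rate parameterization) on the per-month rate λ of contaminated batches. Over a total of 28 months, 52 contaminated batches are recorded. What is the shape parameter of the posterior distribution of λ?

Total count 52 over total exposure 28 months.
Gamma(α, β) with Poisson data over total exposure Σt gives posterior Gamma(α+Σx, β+Σt) = Gamma(76, 44).

76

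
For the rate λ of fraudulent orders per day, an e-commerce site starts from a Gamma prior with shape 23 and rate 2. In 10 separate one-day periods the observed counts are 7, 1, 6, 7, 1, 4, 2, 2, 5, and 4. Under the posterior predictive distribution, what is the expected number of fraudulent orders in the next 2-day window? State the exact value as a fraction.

31/3

Total count: 7 + 1 + 6 + 7 + 1 + 4 + 2 + 2 + 5 + 4 = 39.
Total exposure: 10 days.
The Gamma prior is conjugate for the Poisson rate, so λ | data ~ Gamma(23+39, 2+10) = Gamma(62, 12).
Predictive mean over a 2-day window = T·E[λ|data] = 2·62/12 = 31/3.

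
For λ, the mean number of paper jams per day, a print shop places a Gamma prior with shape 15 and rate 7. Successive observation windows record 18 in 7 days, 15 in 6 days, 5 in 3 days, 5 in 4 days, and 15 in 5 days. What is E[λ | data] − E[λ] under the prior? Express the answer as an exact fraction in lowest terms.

31/224

Total count: 18 + 15 + 5 + 5 + 15 = 58.
Total exposure: 7 + 6 + 3 + 4 + 5 = 25 days.
Conjugate update: add total count to the shape and total exposure to the rate, giving Gamma(73, 32).
Posterior mean = 73/32 = 73/32; prior mean = 15/7 = 15/7. Difference = 73/32 − 15/7 = 31/224.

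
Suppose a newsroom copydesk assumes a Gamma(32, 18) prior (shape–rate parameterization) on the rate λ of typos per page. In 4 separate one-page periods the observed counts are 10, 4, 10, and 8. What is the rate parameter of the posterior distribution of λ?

22

Total count: 10 + 4 + 10 + 8 = 32.
Total exposure: 4 pages.
Gamma(α, β) with Poisson data over total exposure Σt gives posterior Gamma(α+Σx, β+Σt) = Gamma(64, 22).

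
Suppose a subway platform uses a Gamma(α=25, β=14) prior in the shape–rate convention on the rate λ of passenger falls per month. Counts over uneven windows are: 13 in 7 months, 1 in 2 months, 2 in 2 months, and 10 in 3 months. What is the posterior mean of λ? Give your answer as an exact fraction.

51/28

Total count: 13 + 1 + 2 + 10 = 26.
Total exposure: 7 + 2 + 2 + 3 = 14 months.
Posterior: α' = 25 + 26 = 51, β' = 14 + 14 = 28.
Posterior mean = α'/β' = 51/28.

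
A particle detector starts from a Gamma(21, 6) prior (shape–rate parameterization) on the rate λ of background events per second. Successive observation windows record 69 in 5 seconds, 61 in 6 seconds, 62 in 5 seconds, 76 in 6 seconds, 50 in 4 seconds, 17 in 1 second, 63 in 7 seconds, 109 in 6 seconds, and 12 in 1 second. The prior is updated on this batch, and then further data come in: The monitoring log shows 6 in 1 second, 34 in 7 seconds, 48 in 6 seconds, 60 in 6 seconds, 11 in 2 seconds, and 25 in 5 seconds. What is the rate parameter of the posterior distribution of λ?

Total count: 69 + 61 + 62 + 76 + 50 + 17 + 63 + 109 + 12 = 519.
Total exposure: 5 + 6 + 5 + 6 + 4 + 1 + 7 + 6 + 1 = 41 seconds.
After the first batch: Gamma(21 + 519, 6 + 41) = Gamma(540, 47).
Total count: 6 + 34 + 48 + 60 + 11 + 25 = 184.
Total exposure: 1 + 7 + 6 + 6 + 2 + 5 = 27 seconds.
After the second batch: Gamma(540 + 184, 47 + 27) = Gamma(724, 74).

74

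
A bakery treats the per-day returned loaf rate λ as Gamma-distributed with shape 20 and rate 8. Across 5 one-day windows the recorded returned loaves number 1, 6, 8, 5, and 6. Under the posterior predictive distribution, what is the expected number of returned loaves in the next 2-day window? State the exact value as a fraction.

92/13

Total count: 1 + 6 + 8 + 5 + 6 = 26.
Total exposure: 5 days.
By Gamma–Poisson conjugacy, the posterior is Gamma(α + Σx, β + Σt) = Gamma(20 + 26, 8 + 5) = Gamma(46, 13).
Predictive mean over a 2-day window = T·E[λ|data] = 2·46/13 = 92/13.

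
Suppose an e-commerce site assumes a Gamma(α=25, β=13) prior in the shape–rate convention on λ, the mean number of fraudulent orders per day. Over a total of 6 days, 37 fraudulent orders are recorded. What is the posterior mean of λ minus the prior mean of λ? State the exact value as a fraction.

331/247

Total count 37 over total exposure 6 days.
Posterior: α' = 25 + 37 = 62, β' = 13 + 6 = 19.
Posterior mean = 62/19 = 62/19; prior mean = 25/13 = 25/13. Difference = 62/19 − 25/13 = 331/247.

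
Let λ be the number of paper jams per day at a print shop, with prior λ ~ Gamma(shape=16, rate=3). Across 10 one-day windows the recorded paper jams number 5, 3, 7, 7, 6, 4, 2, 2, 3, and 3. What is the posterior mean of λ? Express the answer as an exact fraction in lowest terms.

Total count: 5 + 3 + 7 + 7 + 6 + 4 + 2 + 2 + 3 + 3 = 42.
Total exposure: 10 days.
The Gamma prior is conjugate for the Poisson rate, so λ | data ~ Gamma(16+42, 3+10) = Gamma(58, 13).
Posterior mean = α'/β' = 58/13.

58/13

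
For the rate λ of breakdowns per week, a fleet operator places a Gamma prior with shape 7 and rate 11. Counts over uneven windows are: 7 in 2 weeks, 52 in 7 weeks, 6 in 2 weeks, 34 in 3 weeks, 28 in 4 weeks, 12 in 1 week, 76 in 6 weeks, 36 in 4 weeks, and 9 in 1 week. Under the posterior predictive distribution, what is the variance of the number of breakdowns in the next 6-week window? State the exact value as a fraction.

Total count: 7 + 52 + 6 + 34 + 28 + 12 + 76 + 36 + 9 = 260.
Total exposure: 2 + 7 + 2 + 3 + 4 + 1 + 6 + 4 + 1 = 30 weeks.
Gamma(α, β) with Poisson data over total exposure Σt gives posterior Gamma(α+Σx, β+Σt) = Gamma(267, 41).
The posterior predictive for a window of length T is Negative Binomial with variance T·α'·(β'+T)/β'² = 6·267·47/1681 = 75294/1681.

75294/1681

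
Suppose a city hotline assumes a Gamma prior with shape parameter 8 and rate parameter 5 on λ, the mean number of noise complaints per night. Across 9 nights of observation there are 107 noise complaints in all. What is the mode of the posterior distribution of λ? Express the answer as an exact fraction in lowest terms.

Total count 107 over total exposure 9 nights.
Posterior: α' = 8 + 107 = 115, β' = 5 + 9 = 14.
Posterior mode = (α'−1)/β' = 114/14 = 57/7.

57/7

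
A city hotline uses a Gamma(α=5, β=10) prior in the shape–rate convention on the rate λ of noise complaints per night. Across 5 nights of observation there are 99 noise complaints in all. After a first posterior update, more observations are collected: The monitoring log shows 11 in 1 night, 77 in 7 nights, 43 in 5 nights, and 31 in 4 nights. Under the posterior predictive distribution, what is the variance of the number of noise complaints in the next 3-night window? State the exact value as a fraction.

Total count 99 over total exposure 5 nights.
After the first batch: Gamma(5 + 99, 10 + 5) = Gamma(104, 15).
Total count: 11 + 77 + 43 + 31 = 162.
Total exposure: 1 + 7 + 5 + 4 = 17 nights.
After the second batch: Gamma(104 + 162, 15 + 17) = Gamma(266, 32).
The posterior predictive for a window of length T is Negative Binomial with variance T·α'·(β'+T)/β'² = 3·266·35/1024 = 13965/512.

13965/512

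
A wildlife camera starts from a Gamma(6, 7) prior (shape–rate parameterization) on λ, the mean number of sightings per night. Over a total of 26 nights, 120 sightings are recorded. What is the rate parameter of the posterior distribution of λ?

Total count 120 over total exposure 26 nights.
Conjugate update: add total count to the shape and total exposure to the rate, giving Gamma(126, 33).

33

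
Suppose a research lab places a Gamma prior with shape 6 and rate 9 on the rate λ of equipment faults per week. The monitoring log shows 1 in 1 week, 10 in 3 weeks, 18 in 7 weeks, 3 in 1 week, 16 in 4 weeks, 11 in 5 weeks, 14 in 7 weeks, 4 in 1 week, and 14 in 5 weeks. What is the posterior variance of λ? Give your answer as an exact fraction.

97/1849

Total count: 1 + 10 + 18 + 3 + 16 + 11 + 14 + 4 + 14 = 91.
Total exposure: 1 + 3 + 7 + 1 + 4 + 5 + 7 + 1 + 5 = 34 weeks.
Posterior: α' = 6 + 91 = 97, β' = 9 + 34 = 43.
Posterior variance = α'/β'² = 97/1849.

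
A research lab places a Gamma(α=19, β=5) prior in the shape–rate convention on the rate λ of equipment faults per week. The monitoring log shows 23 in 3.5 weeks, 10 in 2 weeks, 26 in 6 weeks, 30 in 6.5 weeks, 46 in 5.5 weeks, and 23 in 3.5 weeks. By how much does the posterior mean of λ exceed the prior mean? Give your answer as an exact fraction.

277/160

Total count: 23 + 10 + 26 + 30 + 46 + 23 = 158.
Total exposure: 3.5 + 2 + 6 + 6.5 + 5.5 + 3.5 = 27 weeks.
The Gamma prior is conjugate for the Poisson rate, so λ | data ~ Gamma(19+158, 5+27) = Gamma(177, 32).
Posterior mean = 177/32 = 177/32; prior mean = 19/5 = 19/5. Difference = 177/32 − 19/5 = 277/160.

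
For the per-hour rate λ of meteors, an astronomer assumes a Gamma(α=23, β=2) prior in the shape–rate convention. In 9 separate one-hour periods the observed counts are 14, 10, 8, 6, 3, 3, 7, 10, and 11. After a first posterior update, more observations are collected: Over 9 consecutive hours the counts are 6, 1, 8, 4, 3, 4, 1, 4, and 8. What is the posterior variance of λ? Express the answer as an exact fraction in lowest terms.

67/200

Total count: 14 + 10 + 8 + 6 + 3 + 3 + 7 + 10 + 11 = 72.
Total exposure: 9 hours.
After the first batch: Gamma(23 + 72, 2 + 9) = Gamma(95, 11).
Total count: 6 + 1 + 8 + 4 + 3 + 4 + 1 + 4 + 8 = 39.
Total exposure: 9 hours.
After the second batch: Gamma(95 + 39, 11 + 9) = Gamma(134, 20).
Posterior variance = α'/β'² = 134/400 = 67/200.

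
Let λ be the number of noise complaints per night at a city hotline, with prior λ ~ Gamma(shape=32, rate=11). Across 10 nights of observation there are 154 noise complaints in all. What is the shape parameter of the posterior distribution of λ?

186

Total count 154 over total exposure 10 nights.
Conjugate update: add total count to the shape and total exposure to the rate, giving Gamma(186, 21).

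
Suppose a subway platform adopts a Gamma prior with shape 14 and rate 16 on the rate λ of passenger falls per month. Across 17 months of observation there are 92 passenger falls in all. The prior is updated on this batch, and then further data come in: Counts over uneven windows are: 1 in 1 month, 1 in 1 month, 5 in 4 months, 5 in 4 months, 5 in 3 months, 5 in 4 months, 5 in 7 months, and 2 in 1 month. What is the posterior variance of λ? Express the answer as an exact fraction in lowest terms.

135/3364

Total count 92 over total exposure 17 months.
After the first batch: Gamma(14 + 92, 16 + 17) = Gamma(106, 33).
Total count: 1 + 1 + 5 + 5 + 5 + 5 + 5 + 2 = 29.
Total exposure: 1 + 1 + 4 + 4 + 3 + 4 + 7 + 1 = 25 months.
After the second batch: Gamma(106 + 29, 33 + 25) = Gamma(135, 58).
Posterior variance = α'/β'² = 135/3364.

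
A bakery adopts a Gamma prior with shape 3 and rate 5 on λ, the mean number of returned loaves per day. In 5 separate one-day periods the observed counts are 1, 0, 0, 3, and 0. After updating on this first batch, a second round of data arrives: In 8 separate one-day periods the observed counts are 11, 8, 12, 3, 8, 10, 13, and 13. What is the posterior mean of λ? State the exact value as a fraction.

Total count: 1 + 0 + 0 + 3 + 0 = 4.
Total exposure: 5 days.
After the first batch: Gamma(3 + 4, 5 + 5) = Gamma(7, 10).
Total count: 11 + 8 + 12 + 3 + 8 + 10 + 13 + 13 = 78.
Total exposure: 8 days.
After the second batch: Gamma(7 + 78, 10 + 8) = Gamma(85, 18).
Posterior mean = α'/β' = 85/18.

85/18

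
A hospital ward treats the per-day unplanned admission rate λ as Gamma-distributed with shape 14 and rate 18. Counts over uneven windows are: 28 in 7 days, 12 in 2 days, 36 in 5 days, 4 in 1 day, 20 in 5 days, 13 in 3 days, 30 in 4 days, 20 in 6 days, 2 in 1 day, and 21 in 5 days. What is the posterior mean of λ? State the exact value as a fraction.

Total count: 28 + 12 + 36 + 4 + 20 + 13 + 30 + 20 + 2 + 21 = 186.
Total exposure: 7 + 2 + 5 + 1 + 5 + 3 + 4 + 6 + 1 + 5 = 39 days.
Conjugate update: add total count to the shape and total exposure to the rate, giving Gamma(200, 57).
Posterior mean = α'/β' = 200/57.

200/57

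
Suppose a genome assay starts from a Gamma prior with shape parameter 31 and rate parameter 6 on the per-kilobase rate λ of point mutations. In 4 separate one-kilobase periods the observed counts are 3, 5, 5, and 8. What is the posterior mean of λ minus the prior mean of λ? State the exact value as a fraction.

1/30

Total count: 3 + 5 + 5 + 8 = 21.
Total exposure: 4 kilobases.
The Gamma prior is conjugate for the Poisson rate, so λ | data ~ Gamma(31+21, 6+4) = Gamma(52, 10).
Posterior mean = 52/10 = 26/5; prior mean = 31/6 = 31/6. Difference = 26/5 − 31/6 = 1/30.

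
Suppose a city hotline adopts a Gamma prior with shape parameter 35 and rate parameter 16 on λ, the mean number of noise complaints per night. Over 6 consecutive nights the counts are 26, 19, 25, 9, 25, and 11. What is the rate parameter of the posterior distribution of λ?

22

Total count: 26 + 19 + 25 + 9 + 25 + 11 = 115.
Total exposure: 6 nights.
Conjugate update: add total count to the shape and total exposure to the rate, giving Gamma(150, 22).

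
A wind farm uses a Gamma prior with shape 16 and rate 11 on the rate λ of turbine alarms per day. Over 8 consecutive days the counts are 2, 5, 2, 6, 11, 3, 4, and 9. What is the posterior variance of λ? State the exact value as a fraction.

58/361

Total count: 2 + 5 + 2 + 6 + 11 + 3 + 4 + 9 = 42.
Total exposure: 8 days.
Posterior: α' = 16 + 42 = 58, β' = 11 + 8 = 19.
Posterior variance = α'/β'² = 58/361.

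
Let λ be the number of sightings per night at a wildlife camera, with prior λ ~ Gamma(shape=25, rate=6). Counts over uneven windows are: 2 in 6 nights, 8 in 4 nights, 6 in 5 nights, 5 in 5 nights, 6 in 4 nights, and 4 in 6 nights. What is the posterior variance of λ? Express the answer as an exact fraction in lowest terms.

7/162

Total count: 2 + 8 + 6 + 5 + 6 + 4 = 31.
Total exposure: 6 + 4 + 5 + 5 + 4 + 6 = 30 nights.
Conjugate update: add total count to the shape and total exposure to the rate, giving Gamma(56, 36).
Posterior variance = α'/β'² = 56/1296 = 7/162.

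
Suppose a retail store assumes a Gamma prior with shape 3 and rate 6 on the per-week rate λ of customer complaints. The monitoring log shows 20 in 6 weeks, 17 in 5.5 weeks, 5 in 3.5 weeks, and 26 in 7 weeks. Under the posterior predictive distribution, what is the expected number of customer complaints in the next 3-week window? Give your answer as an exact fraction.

213/28

Total count: 20 + 17 + 5 + 26 = 68.
Total exposure: 6 + 5.5 + 3.5 + 7 = 22 weeks.
Gamma(α, β) with Poisson data over total exposure Σt gives posterior Gamma(α+Σx, β+Σt) = Gamma(71, 28).
Predictive mean over a 3-week window = T·E[λ|data] = 3·71/28 = 213/28.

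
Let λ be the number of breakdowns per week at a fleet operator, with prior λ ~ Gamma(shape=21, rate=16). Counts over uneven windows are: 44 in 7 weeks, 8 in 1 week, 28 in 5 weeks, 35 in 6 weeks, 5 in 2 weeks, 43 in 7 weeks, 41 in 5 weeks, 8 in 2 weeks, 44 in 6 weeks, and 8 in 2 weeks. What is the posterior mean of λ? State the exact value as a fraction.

Total count: 44 + 8 + 28 + 35 + 5 + 43 + 41 + 8 + 44 + 8 = 264.
Total exposure: 7 + 1 + 5 + 6 + 2 + 7 + 5 + 2 + 6 + 2 = 43 weeks.
Posterior: α' = 21 + 264 = 285, β' = 16 + 43 = 59.
Posterior mean = α'/β' = 285/59.

285/59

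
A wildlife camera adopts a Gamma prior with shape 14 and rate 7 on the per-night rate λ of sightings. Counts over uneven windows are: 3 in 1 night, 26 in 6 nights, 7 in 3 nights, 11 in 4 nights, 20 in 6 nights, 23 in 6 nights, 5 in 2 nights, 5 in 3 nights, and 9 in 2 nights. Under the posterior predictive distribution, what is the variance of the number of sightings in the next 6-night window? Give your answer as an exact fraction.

Total count: 3 + 26 + 7 + 11 + 20 + 23 + 5 + 5 + 9 = 109.
Total exposure: 1 + 6 + 3 + 4 + 6 + 6 + 2 + 3 + 2 = 33 nights.
Gamma(α, β) with Poisson data over total exposure Σt gives posterior Gamma(α+Σx, β+Σt) = Gamma(123, 40).
The posterior predictive for a window of length T is Negative Binomial with variance T·α'·(β'+T)/β'² = 6·123·46/1600 = 8487/400.

8487/400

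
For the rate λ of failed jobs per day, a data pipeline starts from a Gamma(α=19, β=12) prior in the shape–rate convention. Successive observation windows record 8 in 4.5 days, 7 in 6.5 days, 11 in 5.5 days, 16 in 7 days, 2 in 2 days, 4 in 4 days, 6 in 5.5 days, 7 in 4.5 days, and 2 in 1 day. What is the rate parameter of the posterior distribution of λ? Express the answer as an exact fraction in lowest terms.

Total count: 8 + 7 + 11 + 16 + 2 + 4 + 6 + 7 + 2 = 63.
Total exposure: 4.5 + 6.5 + 5.5 + 7 + 2 + 4 + 5.5 + 4.5 + 1 = 40.5 days.
The Gamma prior is conjugate for the Poisson rate, so λ | data ~ Gamma(19+63, 12+40.5) = Gamma(82, 105/2).

105/2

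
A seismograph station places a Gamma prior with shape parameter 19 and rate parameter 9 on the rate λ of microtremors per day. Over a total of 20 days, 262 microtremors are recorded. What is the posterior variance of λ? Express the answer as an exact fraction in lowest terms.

Total count 262 over total exposure 20 days.
Conjugate update: add total count to the shape and total exposure to the rate, giving Gamma(281, 29).
Posterior variance = α'/β'² = 281/841.

281/841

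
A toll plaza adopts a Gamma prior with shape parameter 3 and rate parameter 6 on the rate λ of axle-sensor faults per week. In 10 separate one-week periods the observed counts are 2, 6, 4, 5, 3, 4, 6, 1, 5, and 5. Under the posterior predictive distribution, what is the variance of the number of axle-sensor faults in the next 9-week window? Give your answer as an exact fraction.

Total count: 2 + 6 + 4 + 5 + 3 + 4 + 6 + 1 + 5 + 5 = 41.
Total exposure: 10 weeks.
Posterior: α' = 3 + 41 = 44, β' = 6 + 10 = 16.
The posterior predictive for a window of length T is Negative Binomial with variance T·α'·(β'+T)/β'² = 9·44·25/256 = 2475/64.

2475/64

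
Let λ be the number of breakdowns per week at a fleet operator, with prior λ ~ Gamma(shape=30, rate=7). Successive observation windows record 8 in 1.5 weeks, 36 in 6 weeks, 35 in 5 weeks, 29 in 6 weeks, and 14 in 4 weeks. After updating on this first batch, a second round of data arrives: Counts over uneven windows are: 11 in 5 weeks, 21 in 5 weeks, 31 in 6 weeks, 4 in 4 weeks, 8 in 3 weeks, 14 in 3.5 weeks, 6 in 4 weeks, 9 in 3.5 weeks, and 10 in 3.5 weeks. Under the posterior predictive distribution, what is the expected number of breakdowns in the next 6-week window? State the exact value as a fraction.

1596/67

Total count: 8 + 36 + 35 + 29 + 14 = 122.
Total exposure: 1.5 + 6 + 5 + 6 + 4 = 22.5 weeks.
After the first batch: Gamma(30 + 122, 7 + 22.5) = Gamma(152, 59/2).
Total count: 11 + 21 + 31 + 4 + 8 + 14 + 6 + 9 + 10 = 114.
Total exposure: 5 + 5 + 6 + 4 + 3 + 3.5 + 4 + 3.5 + 3.5 = 37.5 weeks.
After the second batch: Gamma(152 + 114, 59/2 + 37.5) = Gamma(266, 67).
Predictive mean over a 6-week window = T·E[λ|data] = 6·266/67 = 1596/67.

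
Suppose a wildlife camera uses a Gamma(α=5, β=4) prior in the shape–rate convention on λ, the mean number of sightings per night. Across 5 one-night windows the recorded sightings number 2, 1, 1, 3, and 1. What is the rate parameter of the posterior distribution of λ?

Total count: 2 + 1 + 1 + 3 + 1 = 8.
Total exposure: 5 nights.
By Gamma–Poisson conjugacy, the posterior is Gamma(α + Σx, β + Σt) = Gamma(5 + 8, 4 + 5) = Gamma(13, 9).

9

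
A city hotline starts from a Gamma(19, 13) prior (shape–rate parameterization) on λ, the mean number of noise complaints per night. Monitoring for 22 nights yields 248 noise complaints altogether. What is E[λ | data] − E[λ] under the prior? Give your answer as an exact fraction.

2806/455

Total count 248 over total exposure 22 nights.
Gamma(α, β) with Poisson data over total exposure Σt gives posterior Gamma(α+Σx, β+Σt) = Gamma(267, 35).
Posterior mean = 267/35 = 267/35; prior mean = 19/13 = 19/13. Difference = 267/35 − 19/13 = 2806/455.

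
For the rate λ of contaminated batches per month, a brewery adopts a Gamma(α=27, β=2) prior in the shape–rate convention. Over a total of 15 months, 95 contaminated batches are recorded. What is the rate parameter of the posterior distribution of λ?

Total count 95 over total exposure 15 months.
The Gamma prior is conjugate for the Poisson rate, so λ | data ~ Gamma(27+95, 2+15) = Gamma(122, 17).

17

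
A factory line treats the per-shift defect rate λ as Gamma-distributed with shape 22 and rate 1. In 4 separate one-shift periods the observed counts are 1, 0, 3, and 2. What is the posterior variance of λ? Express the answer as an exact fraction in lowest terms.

Total count: 1 + 0 + 3 + 2 = 6.
Total exposure: 4 shifts.
Conjugate update: add total count to the shape and total exposure to the rate, giving Gamma(28, 5).
Posterior variance = α'/β'² = 28/25.

28/25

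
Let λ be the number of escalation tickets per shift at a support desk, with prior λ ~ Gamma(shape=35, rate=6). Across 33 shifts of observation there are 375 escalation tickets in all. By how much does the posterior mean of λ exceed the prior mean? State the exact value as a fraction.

Total count 375 over total exposure 33 shifts.
By Gamma–Poisson conjugacy, the posterior is Gamma(α + Σx, β + Σt) = Gamma(35 + 375, 6 + 33) = Gamma(410, 39).
Posterior mean = 410/39 = 410/39; prior mean = 35/6 = 35/6. Difference = 410/39 − 35/6 = 365/78.

365/78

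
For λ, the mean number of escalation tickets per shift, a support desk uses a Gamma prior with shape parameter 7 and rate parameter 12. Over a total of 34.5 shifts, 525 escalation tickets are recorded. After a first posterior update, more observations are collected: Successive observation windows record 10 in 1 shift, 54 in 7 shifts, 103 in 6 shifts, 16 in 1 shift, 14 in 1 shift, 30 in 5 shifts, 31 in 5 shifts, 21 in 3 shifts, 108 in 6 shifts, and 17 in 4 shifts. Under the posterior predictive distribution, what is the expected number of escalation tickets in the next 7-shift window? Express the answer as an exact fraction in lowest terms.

1456/19

Total count 525 over total exposure 34.5 shifts.
After the first batch: Gamma(7 + 525, 12 + 34.5) = Gamma(532, 93/2).
Total count: 10 + 54 + 103 + 16 + 14 + 30 + 31 + 21 + 108 + 17 = 404.
Total exposure: 1 + 7 + 6 + 1 + 1 + 5 + 5 + 3 + 6 + 4 = 39 shifts.
After the second batch: Gamma(532 + 404, 93/2 + 39) = Gamma(936, 171/2).
Predictive mean over a 7-shift window = T·E[λ|data] = 7·936/(171/2) = 1456/19.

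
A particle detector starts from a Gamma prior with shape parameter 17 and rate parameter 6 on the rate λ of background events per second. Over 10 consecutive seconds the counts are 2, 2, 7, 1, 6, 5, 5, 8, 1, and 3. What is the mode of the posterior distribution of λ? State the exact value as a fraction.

Total count: 2 + 2 + 7 + 1 + 6 + 5 + 5 + 8 + 1 + 3 = 40.
Total exposure: 10 seconds.
Gamma(α, β) with Poisson data over total exposure Σt gives posterior Gamma(α+Σx, β+Σt) = Gamma(57, 16).
Posterior mode = (α'−1)/β' = 56/16 = 7/2.

7/2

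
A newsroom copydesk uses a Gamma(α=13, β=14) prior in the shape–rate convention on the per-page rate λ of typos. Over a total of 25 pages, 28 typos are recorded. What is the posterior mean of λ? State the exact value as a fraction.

41/39

Total count 28 over total exposure 25 pages.
The Gamma prior is conjugate for the Poisson rate, so λ | data ~ Gamma(13+28, 14+25) = Gamma(41, 39).
Posterior mean = α'/β' = 41/39.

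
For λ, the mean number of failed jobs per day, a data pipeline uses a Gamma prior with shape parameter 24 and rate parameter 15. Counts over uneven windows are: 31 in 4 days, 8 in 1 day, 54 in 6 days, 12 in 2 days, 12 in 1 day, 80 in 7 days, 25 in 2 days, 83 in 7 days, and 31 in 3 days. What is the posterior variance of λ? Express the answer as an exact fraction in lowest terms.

Total count: 31 + 8 + 54 + 12 + 12 + 80 + 25 + 83 + 31 = 336.
Total exposure: 4 + 1 + 6 + 2 + 1 + 7 + 2 + 7 + 3 = 33 days.
Conjugate update: add total count to the shape and total exposure to the rate, giving Gamma(360, 48).
Posterior variance = α'/β'² = 360/2304 = 5/32.

5/32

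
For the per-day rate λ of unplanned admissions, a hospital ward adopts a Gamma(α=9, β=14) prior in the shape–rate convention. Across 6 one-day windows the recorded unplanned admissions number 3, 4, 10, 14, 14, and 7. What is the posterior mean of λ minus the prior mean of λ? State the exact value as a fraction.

337/140

Total count: 3 + 4 + 10 + 14 + 14 + 7 = 52.
Total exposure: 6 days.
Conjugate update: add total count to the shape and total exposure to the rate, giving Gamma(61, 20).
Posterior mean = 61/20 = 61/20; prior mean = 9/14 = 9/14. Difference = 61/20 − 9/14 = 337/140.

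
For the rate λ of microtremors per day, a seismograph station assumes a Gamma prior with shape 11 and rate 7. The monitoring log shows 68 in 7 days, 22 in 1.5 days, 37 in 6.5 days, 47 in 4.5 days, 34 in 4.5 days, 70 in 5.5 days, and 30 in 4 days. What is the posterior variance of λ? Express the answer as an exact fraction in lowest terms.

Total count: 68 + 22 + 37 + 47 + 34 + 70 + 30 = 308.
Total exposure: 7 + 1.5 + 6.5 + 4.5 + 4.5 + 5.5 + 4 = 33.5 days.
By Gamma–Poisson conjugacy, the posterior is Gamma(α + Σx, β + Σt) = Gamma(11 + 308, 7 + 33.5) = Gamma(319, 81/2).
Posterior variance = α'/β'² = 319/(6561/4) = 1276/6561.

1276/6561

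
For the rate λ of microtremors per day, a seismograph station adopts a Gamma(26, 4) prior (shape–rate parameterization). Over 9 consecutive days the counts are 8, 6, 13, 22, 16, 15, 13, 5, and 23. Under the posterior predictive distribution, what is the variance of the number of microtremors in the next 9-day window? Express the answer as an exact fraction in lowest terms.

Total count: 8 + 6 + 13 + 22 + 16 + 15 + 13 + 5 + 23 = 121.
Total exposure: 9 days.
Conjugate update: add total count to the shape and total exposure to the rate, giving Gamma(147, 13).
The posterior predictive for a window of length T is Negative Binomial with variance T·α'·(β'+T)/β'² = 9·147·22/169 = 29106/169.

29106/169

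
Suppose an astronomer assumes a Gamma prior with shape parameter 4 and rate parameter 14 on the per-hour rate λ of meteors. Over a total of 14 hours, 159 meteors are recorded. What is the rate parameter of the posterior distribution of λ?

Total count 159 over total exposure 14 hours.
The Gamma prior is conjugate for the Poisson rate, so λ | data ~ Gamma(4+159, 14+14) = Gamma(163, 28).

28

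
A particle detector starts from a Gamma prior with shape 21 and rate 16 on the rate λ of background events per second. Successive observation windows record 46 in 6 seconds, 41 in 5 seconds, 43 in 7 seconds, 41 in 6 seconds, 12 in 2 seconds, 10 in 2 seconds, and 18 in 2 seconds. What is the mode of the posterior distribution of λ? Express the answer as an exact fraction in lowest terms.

Total count: 46 + 41 + 43 + 41 + 12 + 10 + 18 = 211.
Total exposure: 6 + 5 + 7 + 6 + 2 + 2 + 2 = 30 seconds.
The Gamma prior is conjugate for the Poisson rate, so λ | data ~ Gamma(21+211, 16+30) = Gamma(232, 46).
Posterior mode = (α'−1)/β' = 231/46.

231/46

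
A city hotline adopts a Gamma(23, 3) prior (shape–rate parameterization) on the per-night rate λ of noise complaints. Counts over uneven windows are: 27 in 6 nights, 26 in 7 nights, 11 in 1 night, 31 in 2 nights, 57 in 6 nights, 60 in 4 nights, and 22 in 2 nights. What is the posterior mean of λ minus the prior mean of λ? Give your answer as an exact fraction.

Total count: 27 + 26 + 11 + 31 + 57 + 60 + 22 = 234.
Total exposure: 6 + 7 + 1 + 2 + 6 + 4 + 2 = 28 nights.
By Gamma–Poisson conjugacy, the posterior is Gamma(α + Σx, β + Σt) = Gamma(23 + 234, 3 + 28) = Gamma(257, 31).
Posterior mean = 257/31 = 257/31; prior mean = 23/3 = 23/3. Difference = 257/31 − 23/3 = 58/93.

58/93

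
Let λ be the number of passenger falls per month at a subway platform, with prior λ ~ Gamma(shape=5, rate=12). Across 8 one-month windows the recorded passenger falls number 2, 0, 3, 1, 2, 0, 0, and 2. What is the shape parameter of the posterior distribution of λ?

15

Total count: 2 + 0 + 3 + 1 + 2 + 0 + 0 + 2 = 10.
Total exposure: 8 months.
Conjugate update: add total count to the shape and total exposure to the rate, giving Gamma(15, 20).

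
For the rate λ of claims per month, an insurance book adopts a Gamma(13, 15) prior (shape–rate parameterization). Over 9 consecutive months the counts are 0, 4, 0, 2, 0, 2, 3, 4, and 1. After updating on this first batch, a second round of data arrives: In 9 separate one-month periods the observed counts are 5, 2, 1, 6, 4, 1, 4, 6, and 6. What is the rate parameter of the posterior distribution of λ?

33

Total count: 0 + 4 + 0 + 2 + 0 + 2 + 3 + 4 + 1 = 16.
Total exposure: 9 months.
After the first batch: Gamma(13 + 16, 15 + 9) = Gamma(29, 24).
Total count: 5 + 2 + 1 + 6 + 4 + 1 + 4 + 6 + 6 = 35.
Total exposure: 9 months.
After the second batch: Gamma(29 + 35, 24 + 9) = Gamma(64, 33).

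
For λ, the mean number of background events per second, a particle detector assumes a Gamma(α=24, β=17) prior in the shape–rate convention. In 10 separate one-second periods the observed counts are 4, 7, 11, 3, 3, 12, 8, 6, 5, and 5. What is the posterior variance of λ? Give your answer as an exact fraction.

88/729

Total count: 4 + 7 + 11 + 3 + 3 + 12 + 8 + 6 + 5 + 5 = 64.
Total exposure: 10 seconds.
The Gamma prior is conjugate for the Poisson rate, so λ | data ~ Gamma(24+64, 17+10) = Gamma(88, 27).
Posterior variance = α'/β'² = 88/729.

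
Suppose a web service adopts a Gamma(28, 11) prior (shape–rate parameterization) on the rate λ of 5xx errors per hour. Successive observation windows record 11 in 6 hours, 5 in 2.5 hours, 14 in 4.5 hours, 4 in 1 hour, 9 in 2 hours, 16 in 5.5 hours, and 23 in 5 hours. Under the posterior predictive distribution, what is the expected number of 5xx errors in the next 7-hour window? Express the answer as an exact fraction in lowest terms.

Total count: 11 + 5 + 14 + 4 + 9 + 16 + 23 = 82.
Total exposure: 6 + 2.5 + 4.5 + 1 + 2 + 5.5 + 5 = 26.5 hours.
Conjugate update: add total count to the shape and total exposure to the rate, giving Gamma(110, 75/2).
Predictive mean over a 7-hour window = T·E[λ|data] = 7·110/(75/2) = 308/15.

308/15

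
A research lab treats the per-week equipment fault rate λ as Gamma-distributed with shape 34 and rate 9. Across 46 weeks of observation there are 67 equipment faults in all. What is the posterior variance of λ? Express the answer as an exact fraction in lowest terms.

101/3025

Total count 67 over total exposure 46 weeks.
Gamma(α, β) with Poisson data over total exposure Σt gives posterior Gamma(α+Σx, β+Σt) = Gamma(101, 55).
Posterior variance = α'/β'² = 101/3025.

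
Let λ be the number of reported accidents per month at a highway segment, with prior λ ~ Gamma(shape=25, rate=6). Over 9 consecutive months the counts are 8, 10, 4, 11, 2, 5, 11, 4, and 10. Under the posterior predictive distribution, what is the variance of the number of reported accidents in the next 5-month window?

Total count: 8 + 10 + 4 + 11 + 2 + 5 + 11 + 4 + 10 = 65.
Total exposure: 9 months.
Gamma(α, β) with Poisson data over total exposure Σt gives posterior Gamma(α+Σx, β+Σt) = Gamma(90, 15).
The posterior predictive for a window of length T is Negative Binomial with variance T·α'·(β'+T)/β'² = 5·90·20/225 = 40.

40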